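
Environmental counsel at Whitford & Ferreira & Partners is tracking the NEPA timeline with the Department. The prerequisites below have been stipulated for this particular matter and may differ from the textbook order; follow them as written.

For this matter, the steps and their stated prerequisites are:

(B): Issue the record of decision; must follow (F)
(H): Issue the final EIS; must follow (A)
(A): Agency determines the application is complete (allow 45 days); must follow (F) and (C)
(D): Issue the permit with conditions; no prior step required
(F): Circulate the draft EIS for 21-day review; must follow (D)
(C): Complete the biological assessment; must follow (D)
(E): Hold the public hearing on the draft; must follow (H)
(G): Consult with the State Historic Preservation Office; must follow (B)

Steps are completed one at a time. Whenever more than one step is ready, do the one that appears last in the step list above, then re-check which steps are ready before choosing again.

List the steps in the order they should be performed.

(D) → (C) → (F) → (A) → (H) → (E) → (B) → (G)

(D) has no prerequisites → (D) first.
Now (C) and (F) have their prerequisites met. (C) is listed later, so (C) next.
Next only (F) has its prerequisites met → (F).
Now (A) and (B) have their prerequisites met. (A) is listed later, so (A) next.
Now (H) and (B) have their prerequisites met. (H) is listed later, so (H) next.
Now (E) and (B) have their prerequisites met. (E) is listed later, so (E) next.
Next only (B) has its prerequisites met → (B).
(G) is the only step now ready → (G).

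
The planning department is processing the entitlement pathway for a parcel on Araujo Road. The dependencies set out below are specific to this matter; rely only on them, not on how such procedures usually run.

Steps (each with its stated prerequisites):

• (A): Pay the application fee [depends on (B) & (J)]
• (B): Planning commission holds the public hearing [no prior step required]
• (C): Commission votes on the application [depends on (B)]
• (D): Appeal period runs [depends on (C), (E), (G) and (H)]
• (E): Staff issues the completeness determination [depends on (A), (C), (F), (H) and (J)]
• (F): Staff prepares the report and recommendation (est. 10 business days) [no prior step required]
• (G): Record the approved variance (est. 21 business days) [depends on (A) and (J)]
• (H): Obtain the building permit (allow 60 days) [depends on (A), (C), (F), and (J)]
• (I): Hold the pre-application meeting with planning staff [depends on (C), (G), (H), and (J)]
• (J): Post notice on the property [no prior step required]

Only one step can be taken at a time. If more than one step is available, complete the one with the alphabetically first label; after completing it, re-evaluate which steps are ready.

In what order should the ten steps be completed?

(B), (C), (F), (J), (A), (G), (H), (E), (D), (I)

Nothing is required for (B), (F) and (J). (B) has the earlier label → (B) first.
(C) now also ready, so the ready set is {(C), (F), (J)}; (C) has the earlier label → (C).
(F) and (J) are both available; (F) has the earlier label → (F).
Next only (J) has its prerequisites met → (J).
(A) needed (B) and (J), now all done → (A).
Now (G) and (H) have their prerequisites met. (G) has the earlier label, so (G) next.
Next only (H) has its prerequisites met → (H).
Ready: (E) and (I). (E) has the earlier label → (E).
(D) and (I) are both available; (D) has the earlier label → (D).
(I) is the only step now ready → (I).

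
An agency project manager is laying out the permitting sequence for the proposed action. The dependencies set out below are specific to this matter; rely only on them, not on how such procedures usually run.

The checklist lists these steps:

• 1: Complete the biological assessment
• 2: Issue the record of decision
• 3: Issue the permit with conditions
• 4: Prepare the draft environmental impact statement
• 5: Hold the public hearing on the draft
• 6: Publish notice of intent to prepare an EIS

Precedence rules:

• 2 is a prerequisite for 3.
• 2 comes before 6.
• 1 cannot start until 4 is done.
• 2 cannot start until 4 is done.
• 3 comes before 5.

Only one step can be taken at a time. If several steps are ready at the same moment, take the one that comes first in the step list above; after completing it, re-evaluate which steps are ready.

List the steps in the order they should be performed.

Only 4 has no prerequisites, so it is first.
1 and 2 are both available; 1 is listed earlier → 1.
That leaves 2 as the only ready step → 2.
3 and 6 are both available; 3 is listed earlier → 3.
5 now also ready, so the ready set is {5, 6}; 5 is listed earlier → 5.
6 needed 2, now all done → 6.

4, 1, 2, 3, 5, 6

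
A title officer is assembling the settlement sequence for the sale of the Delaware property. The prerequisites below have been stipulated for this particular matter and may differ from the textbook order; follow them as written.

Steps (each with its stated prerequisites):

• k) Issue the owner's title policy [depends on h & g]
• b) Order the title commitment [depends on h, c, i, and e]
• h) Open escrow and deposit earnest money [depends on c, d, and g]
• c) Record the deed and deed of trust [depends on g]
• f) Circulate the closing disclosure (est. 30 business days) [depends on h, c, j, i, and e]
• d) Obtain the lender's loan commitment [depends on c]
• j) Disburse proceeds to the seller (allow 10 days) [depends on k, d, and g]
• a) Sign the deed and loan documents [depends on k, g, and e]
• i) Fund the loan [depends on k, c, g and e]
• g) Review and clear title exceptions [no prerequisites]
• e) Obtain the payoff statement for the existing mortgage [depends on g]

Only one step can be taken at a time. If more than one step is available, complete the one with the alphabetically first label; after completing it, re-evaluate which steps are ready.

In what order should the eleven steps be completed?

g c d e h k a i b j f

g has no prerequisites → g first.
Now c and e have their prerequisites met. c has the earlier label, so c next.
d now also ready, so the ready set is {d, e}; d has the earlier label → d.
Now e and h have their prerequisites met. e has the earlier label, so e next.
h needed c, d and g, now all done → h.
Next only k has its prerequisites met → k.
Now a, i and j have their prerequisites met. a has the earlier label, so a next.
Now i and j have their prerequisites met. i has the earlier label, so i next.
b now also ready, so the ready set is {b, j}; b has the earlier label → b.
j needed d, g and k, now all done → j.
That leaves f as the only ready step → f.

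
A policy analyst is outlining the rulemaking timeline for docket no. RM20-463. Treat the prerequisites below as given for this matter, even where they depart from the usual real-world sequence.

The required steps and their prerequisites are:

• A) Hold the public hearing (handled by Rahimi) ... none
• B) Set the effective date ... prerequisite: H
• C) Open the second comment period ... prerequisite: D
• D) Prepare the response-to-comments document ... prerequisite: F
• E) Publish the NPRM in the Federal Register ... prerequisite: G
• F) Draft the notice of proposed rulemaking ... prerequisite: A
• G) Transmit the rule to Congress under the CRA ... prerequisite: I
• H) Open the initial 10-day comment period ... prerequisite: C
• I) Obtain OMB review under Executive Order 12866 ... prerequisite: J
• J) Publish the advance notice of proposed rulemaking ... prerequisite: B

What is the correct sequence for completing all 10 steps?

A, F, D, C, H, B, J, I, G, E

A has no prerequisites → A first.
F needed A, now all done → F.
D needed F, now all done → D.
C needed D, now all done → C.
Next only H has its prerequisites met → H.
B needed H, now all done → B.
Next only J has its prerequisites met → J.
I is the only step now ready → I.
G needed I, now all done → G.
E needed G, now all done → E.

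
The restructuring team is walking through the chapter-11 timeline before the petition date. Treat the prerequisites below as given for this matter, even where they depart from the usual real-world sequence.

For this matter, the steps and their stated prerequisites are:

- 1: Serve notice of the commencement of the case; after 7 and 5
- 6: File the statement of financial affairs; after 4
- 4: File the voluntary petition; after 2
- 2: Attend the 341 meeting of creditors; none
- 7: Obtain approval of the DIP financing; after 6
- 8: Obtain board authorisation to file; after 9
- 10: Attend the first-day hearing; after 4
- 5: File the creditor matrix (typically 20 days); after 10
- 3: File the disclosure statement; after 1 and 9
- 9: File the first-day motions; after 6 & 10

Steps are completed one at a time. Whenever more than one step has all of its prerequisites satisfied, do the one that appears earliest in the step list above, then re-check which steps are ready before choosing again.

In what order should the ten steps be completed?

Only 2 has no prerequisites, so it is first.
4 needed 2, now all done → 4.
Ready: 6 and 10. 6 is listed earlier → 6.
Now 7 and 10 have their prerequisites met. 7 is listed earlier, so 7 next.
10 is the only step now ready → 10.
5 and 9 are both available; 5 is listed earlier → 5.
1 now also ready, so the ready set is {1, 9}; 1 is listed earlier → 1.
9 is the only step now ready → 9.
Ready: 8 and 3. 8 is listed earlier → 8.
3 is the only step now ready → 3.

2 4 6 7 10 5 1 9 8 3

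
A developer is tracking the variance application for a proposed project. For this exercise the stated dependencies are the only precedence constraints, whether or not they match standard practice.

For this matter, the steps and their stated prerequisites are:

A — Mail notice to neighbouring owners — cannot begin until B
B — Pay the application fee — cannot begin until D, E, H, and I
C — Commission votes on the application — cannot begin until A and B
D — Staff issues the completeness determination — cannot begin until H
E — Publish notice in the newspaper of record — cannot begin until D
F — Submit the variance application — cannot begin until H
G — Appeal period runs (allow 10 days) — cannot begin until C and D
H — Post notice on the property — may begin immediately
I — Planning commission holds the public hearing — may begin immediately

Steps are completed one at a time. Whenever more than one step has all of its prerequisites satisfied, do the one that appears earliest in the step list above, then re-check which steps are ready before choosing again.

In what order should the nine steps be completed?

H D E F I B A C G

H and I have no prerequisites; H is listed earlier, so H is first.
D and F now also ready, so the ready set is {D, F, I}; D is listed earlier → D.
E now also ready, so the ready set is {E, F, I}; E is listed earlier → E.
Ready: F and I. F is listed earlier → F.
I is the only step now ready → I.
B needed D, E, H and I, now all done → B.
A needed B, now all done → A.
C needed A and B, now all done → C.
That leaves G as the only ready step → G.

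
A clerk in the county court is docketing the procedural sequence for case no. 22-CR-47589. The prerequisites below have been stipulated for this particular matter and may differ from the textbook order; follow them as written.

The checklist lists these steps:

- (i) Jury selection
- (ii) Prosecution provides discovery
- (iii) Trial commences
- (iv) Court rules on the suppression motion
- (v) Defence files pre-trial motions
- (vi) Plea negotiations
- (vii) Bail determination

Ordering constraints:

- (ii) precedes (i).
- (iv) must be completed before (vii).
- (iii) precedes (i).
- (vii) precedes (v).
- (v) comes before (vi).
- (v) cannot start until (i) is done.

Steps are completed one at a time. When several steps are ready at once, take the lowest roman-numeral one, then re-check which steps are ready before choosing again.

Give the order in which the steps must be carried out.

Nothing is required for (ii), (iii) and (iv). (ii) has the earlier label → (ii) first.
Ready: (iii) and (iv). (iii) has the earlier label → (iii).
Now (i) and (iv) have their prerequisites met. (i) has the earlier label, so (i) next.
(iv) is the only step now ready → (iv).
(vii) needed (iv), now all done → (vii).
That leaves (v) as the only ready step → (v).
(vi) is the only step now ready → (vi).

(ii), (iii), (i), (iv), (vii), (v), (vi)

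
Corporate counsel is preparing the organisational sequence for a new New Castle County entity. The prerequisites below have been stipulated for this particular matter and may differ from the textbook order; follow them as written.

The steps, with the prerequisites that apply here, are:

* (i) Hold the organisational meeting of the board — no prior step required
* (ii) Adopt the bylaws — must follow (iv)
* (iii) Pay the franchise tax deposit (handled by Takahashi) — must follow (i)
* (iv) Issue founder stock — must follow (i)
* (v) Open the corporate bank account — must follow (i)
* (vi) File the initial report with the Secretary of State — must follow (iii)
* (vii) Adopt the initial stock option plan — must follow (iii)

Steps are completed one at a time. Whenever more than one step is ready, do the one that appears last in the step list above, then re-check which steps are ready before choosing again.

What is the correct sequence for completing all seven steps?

(i), (v), (iv), (iii), (vii), (vi), (ii)

(i) has no prerequisites → (i) first.
Ready: (v), (iv) and (iii). (v) is listed later → (v).
Ready: (iv) and (iii). (iv) is listed later → (iv).
(ii) now also ready, so the ready set is {(iii), (ii)}; (iii) is listed later → (iii).
(vii), (vi) and (ii) are all available; (vii) is listed later → (vii).
(vi) and (ii) are both available; (vi) is listed later → (vi).
(ii) needed (iv), now all done → (ii).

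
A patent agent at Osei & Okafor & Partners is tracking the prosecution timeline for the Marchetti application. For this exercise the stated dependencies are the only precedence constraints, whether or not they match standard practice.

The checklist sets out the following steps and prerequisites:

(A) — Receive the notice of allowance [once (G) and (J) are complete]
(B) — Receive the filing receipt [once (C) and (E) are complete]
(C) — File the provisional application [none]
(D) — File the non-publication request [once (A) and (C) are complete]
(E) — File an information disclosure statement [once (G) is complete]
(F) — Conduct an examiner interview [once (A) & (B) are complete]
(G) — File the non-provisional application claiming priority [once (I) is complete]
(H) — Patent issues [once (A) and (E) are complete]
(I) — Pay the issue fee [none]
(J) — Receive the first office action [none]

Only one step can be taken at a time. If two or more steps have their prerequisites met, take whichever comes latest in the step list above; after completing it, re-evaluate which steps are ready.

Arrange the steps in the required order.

(J), (I) and (C) have no prerequisites; (J) is listed later, so (J) is first.
Now (I) and (C) have their prerequisites met. (I) is listed later, so (I) next.
(G) now also ready, so the ready set is {(G), (C)}; (G) is listed later → (G).
(E) and (A) now also ready, so the ready set is {(E), (C), (A)}; (E) is listed later → (E).
(C) and (A) are both available; (C) is listed later → (C).
Ready: (B) and (A). (B) is listed later → (B).
That leaves (A) as the only ready step → (A).
(H), (F) and (D) are all available; (H) is listed later → (H).
Ready: (F) and (D). (F) is listed later → (F).
(D) is the only step now ready → (D).

(J) → (I) → (G) → (E) → (C) → (B) → (A) → (H) → (F) → (D)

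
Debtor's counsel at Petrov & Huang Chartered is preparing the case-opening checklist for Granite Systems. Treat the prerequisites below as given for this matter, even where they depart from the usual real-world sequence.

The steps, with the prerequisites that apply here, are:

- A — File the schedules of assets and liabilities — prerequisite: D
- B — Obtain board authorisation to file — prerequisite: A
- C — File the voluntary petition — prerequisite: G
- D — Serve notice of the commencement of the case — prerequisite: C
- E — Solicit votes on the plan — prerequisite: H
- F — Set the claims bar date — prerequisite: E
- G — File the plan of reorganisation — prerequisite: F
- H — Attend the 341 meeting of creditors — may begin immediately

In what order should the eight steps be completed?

H → E → F → G → C → D → A → B

H has no prerequisites → H first.
E needed H, now all done → E.
F needed E, now all done → F.
G needed F, now all done → G.
That leaves C as the only ready step → C.
That leaves D as the only ready step → D.
A needed D, now all done → A.
Next only B has its prerequisites met → B.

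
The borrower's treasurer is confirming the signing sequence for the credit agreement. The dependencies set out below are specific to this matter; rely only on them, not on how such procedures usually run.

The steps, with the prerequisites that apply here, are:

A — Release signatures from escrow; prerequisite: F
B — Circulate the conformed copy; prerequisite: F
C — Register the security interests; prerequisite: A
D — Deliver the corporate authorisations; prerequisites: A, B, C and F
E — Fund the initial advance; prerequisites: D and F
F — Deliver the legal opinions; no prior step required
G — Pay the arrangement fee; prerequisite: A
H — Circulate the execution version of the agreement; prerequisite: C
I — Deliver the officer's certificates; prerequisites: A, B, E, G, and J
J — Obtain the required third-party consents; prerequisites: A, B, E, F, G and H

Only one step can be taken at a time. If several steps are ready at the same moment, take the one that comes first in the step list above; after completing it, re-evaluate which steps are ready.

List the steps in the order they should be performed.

F is the only step with nothing outstanding, so it goes first.
Ready: A and B. A is listed earlier → A.
C and G now also ready, so the ready set is {B, C, G}; B is listed earlier → B.
Now C and G have their prerequisites met. C is listed earlier, so C next.
Ready: D, G and H. D is listed earlier → D.
E now also ready, so the ready set is {E, G, H}; E is listed earlier → E.
Now G and H have their prerequisites met. G is listed earlier, so G next.
H is the only step now ready → H.
J needed A, B, E, F, G and H, now all done → J.
That leaves I as the only ready step → I.

F → A → B → C → D → E → G → H → J → I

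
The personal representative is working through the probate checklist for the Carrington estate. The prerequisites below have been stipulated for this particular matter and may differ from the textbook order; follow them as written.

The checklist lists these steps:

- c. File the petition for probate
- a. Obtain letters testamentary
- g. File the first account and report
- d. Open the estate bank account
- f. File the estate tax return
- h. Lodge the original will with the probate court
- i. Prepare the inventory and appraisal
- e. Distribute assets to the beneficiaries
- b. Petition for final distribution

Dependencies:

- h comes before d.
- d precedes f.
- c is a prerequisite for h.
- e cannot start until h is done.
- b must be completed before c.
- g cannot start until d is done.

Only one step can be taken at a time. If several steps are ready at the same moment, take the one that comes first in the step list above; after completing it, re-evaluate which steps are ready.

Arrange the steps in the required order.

a, i, b, c, h, d, g, f, e

a, i and b have no prerequisites; a is listed earlier, so a is first.
i and b are both available; i is listed earlier → i.
Next only b has its prerequisites met → b.
That leaves c as the only ready step → c.
Next only h has its prerequisites met → h.
Ready: d and e. d is listed earlier → d.
g and f now also ready, so the ready set is {g, f, e}; g is listed earlier → g.
Ready: f and e. f is listed earlier → f.
e is the only step now ready → e.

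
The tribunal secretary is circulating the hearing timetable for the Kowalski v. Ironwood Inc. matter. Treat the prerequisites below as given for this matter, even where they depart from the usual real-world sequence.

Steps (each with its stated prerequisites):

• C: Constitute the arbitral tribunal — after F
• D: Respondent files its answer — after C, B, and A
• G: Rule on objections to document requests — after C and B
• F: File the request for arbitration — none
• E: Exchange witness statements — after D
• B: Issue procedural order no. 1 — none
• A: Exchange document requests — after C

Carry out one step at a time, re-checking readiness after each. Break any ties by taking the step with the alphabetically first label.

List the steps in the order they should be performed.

Nothing is required for B and F. B has the earlier label → B first.
That leaves F as the only ready step → F.
Next only C has its prerequisites met → C.
Ready: A and G. A has the earlier label → A.
D now also ready, so the ready set is {D, G}; D has the earlier label → D.
Ready: E and G. E has the earlier label → E.
Next only G has its prerequisites met → G.

B F C A D E G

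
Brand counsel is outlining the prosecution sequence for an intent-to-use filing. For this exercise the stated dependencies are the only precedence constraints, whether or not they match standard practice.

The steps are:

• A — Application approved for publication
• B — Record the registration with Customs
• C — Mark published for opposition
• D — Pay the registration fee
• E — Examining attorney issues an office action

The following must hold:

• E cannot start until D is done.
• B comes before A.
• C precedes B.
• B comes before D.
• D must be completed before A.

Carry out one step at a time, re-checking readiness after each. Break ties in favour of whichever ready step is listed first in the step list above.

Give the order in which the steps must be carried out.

C → B → D → A → E

Only C has no prerequisites, so it is first.
That leaves B as the only ready step → B.
That leaves D as the only ready step → D.
Now A and E have their prerequisites met. A is listed earlier, so A next.
E is the only step now ready → E.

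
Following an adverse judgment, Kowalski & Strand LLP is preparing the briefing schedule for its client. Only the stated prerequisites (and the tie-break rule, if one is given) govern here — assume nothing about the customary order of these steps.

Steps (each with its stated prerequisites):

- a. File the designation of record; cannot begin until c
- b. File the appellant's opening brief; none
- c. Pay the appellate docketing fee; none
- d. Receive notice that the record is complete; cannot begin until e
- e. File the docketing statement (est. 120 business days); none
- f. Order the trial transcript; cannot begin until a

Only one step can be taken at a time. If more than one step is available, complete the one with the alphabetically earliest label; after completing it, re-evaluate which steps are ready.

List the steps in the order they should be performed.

Nothing is required for b, c and e. b has the earlier label → b first.
Ready: c and e. c has the earlier label → c.
Now a and e have their prerequisites met. a has the earlier label, so a next.
f now also ready, so the ready set is {e, f}; e has the earlier label → e.
Ready: d and f. d has the earlier label → d.
Next only f has its prerequisites met → f.

b, c, a, e, d, f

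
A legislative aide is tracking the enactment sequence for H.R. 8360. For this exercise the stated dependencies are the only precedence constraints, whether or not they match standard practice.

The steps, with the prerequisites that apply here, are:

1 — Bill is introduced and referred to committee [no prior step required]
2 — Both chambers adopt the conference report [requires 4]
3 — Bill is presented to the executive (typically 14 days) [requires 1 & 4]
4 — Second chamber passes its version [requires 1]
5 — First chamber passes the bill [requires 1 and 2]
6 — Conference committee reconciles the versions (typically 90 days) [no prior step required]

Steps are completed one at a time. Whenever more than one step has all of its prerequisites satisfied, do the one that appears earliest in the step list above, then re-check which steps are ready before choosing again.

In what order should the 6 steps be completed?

1 4 2 3 5 6

1 and 6 have no prerequisites; 1 is listed earlier, so 1 is first.
4 now also ready, so the ready set is {4, 6}; 4 is listed earlier → 4.
Ready: 2, 3 and 6. 2 is listed earlier → 2.
Ready: 3, 5 and 6. 3 is listed earlier → 3.
5 and 6 are both available; 5 is listed earlier → 5.
Next only 6 has its prerequisites met → 6.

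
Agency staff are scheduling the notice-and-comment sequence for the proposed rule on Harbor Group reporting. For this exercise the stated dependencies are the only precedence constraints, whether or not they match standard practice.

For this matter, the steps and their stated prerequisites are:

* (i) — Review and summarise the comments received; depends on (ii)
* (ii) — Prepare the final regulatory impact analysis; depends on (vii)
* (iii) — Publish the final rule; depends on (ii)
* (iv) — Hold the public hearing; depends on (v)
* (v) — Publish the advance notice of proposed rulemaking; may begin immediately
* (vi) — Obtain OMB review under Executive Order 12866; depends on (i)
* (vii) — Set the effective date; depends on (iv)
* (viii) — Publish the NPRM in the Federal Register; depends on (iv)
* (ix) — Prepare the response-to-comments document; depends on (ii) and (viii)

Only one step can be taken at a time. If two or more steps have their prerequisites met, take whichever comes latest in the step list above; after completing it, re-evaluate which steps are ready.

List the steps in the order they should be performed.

(v) → (iv) → (viii) → (vii) → (ii) → (ix) → (iii) → (i) → (vi)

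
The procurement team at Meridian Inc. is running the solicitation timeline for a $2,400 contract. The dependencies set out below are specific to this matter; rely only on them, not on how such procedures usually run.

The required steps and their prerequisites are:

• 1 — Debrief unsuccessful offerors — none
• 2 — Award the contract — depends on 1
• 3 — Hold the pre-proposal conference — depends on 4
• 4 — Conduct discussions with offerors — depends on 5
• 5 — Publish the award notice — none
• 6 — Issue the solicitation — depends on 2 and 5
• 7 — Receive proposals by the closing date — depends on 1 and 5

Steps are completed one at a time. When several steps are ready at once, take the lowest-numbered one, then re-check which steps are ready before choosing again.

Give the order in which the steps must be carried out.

1, 2, 5, 4, 3, 6, 7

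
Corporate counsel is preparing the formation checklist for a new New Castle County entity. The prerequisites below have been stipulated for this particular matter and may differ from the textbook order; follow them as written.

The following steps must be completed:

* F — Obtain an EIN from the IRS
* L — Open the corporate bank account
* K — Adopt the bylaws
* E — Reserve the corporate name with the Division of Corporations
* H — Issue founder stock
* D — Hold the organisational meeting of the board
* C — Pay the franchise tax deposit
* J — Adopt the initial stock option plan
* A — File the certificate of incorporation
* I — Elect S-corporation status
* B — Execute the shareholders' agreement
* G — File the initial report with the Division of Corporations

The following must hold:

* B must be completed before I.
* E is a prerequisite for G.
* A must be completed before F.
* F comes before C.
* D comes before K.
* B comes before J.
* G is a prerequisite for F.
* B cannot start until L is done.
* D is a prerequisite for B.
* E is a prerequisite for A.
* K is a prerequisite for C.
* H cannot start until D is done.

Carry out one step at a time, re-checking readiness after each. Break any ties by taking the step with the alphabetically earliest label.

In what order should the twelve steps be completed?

D E A G F H K C L B I J

Nothing is required for D, E and L. D has the earlier label → D first.
E, H, K and L are all available; E has the earlier label → E.
A and G now also ready, so the ready set is {A, G, H, K, L}; A has the earlier label → A.
Now G, H, K and L have their prerequisites met. G has the earlier label, so G next.
F now also ready, so the ready set is {F, H, K, L}; F has the earlier label → F.
H, K and L are all available; H has the earlier label → H.
K and L are both available; K has the earlier label → K.
C and L are both available; C has the earlier label → C.
That leaves L as the only ready step → L.
Next only B has its prerequisites met → B.
I and J are both available; I has the earlier label → I.
J is the only step now ready → J.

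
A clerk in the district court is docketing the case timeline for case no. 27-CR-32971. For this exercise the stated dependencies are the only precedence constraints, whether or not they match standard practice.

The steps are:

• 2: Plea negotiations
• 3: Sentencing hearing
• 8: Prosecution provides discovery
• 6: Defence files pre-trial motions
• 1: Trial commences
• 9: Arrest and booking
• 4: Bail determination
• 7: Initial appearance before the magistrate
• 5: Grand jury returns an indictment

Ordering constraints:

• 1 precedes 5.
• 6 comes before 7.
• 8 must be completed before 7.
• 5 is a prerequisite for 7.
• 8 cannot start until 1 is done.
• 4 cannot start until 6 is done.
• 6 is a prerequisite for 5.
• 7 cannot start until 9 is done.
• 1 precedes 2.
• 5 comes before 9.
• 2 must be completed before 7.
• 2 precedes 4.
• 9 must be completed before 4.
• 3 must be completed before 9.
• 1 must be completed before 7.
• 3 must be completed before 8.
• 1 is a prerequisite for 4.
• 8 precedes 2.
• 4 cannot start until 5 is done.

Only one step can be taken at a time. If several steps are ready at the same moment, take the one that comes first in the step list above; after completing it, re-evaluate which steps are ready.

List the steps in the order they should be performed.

3, 6, 1, 8, 2, 5, 9, 4, 7

Nothing is required for 3, 6 and 1. 3 is listed earlier → 3 first.
Ready: 6 and 1. 6 is listed earlier → 6.
Next only 1 has its prerequisites met → 1.
8 and 5 are both available; 8 is listed earlier → 8.
2 now also ready, so the ready set is {2, 5}; 2 is listed earlier → 2.
5 is the only step now ready → 5.
9 needed 3 and 5, now all done → 9.
Ready: 4 and 7. 4 is listed earlier → 4.
Next only 7 has its prerequisites met → 7.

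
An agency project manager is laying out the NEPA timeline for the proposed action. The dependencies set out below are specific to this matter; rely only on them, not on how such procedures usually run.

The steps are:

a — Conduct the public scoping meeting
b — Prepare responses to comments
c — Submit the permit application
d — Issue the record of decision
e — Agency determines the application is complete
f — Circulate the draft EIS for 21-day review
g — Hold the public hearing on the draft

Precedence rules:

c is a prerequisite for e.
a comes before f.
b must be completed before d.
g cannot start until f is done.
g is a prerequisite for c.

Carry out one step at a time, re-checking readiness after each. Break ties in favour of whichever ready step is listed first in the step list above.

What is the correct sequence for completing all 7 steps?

a b d f g c e

a and b have no prerequisites; a is listed earlier, so a is first.
f now also ready, so the ready set is {b, f}; b is listed earlier → b.
Ready: d and f. d is listed earlier → d.
That leaves f as the only ready step → f.
That leaves g as the only ready step → g.
c is the only step now ready → c.
e is the only step now ready → e.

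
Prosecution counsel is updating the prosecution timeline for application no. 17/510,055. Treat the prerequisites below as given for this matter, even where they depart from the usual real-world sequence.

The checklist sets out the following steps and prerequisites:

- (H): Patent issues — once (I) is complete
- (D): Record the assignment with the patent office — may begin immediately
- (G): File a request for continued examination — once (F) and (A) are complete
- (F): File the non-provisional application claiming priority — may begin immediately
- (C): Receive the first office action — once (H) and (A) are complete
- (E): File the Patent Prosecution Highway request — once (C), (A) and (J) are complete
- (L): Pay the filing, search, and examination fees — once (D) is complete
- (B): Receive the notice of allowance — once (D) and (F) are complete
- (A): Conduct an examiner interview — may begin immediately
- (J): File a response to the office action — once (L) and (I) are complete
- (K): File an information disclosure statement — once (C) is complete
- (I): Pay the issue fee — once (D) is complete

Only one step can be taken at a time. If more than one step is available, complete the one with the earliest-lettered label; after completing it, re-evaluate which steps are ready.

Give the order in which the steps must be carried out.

(A), (D), (F), (B), (G), (I), (H), (C), (K), (L), (J), (E)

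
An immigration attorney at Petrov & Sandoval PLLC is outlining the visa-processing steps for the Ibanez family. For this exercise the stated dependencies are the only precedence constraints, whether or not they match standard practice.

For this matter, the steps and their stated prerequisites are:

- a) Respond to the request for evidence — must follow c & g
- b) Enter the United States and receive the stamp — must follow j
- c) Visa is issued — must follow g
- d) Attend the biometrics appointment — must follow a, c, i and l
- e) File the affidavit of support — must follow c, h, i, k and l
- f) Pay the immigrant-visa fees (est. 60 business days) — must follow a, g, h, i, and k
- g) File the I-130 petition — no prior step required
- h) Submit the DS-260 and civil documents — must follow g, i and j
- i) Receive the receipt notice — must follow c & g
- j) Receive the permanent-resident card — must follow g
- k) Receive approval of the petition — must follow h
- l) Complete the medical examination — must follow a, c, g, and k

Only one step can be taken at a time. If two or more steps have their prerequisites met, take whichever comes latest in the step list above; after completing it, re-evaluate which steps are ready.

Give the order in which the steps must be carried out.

Only g has no prerequisites, so it is first.
Now j and c have their prerequisites met. j is listed later, so j next.
b now also ready, so the ready set is {c, b}; c is listed later → c.
i and a now also ready, so the ready set is {i, b, a}; i is listed later → i.
Ready: h, b and a. h is listed later → h.
k now also ready, so the ready set is {k, b, a}; k is listed later → k.
Now b and a have their prerequisites met. b is listed later, so b next.
That leaves a as the only ready step → a.
l and f are both available; l is listed later → l.
e and d now also ready, so the ready set is {f, e, d}; f is listed later → f.
Ready: e and d. e is listed later → e.
Next only d has its prerequisites met → d.

g → j → c → i → h → k → b → a → l → f → e → d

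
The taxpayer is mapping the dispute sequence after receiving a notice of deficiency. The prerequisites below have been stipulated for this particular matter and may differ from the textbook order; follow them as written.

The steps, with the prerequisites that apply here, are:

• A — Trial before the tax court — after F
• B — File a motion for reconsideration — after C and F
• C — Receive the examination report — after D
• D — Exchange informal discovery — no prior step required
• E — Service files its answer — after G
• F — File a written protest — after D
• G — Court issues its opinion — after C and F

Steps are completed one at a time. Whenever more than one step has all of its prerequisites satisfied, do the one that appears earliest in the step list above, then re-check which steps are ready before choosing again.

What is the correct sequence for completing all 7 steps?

D has no prerequisites → D first.
C and F are both available; C is listed earlier → C.
That leaves F as the only ready step → F.
A, B and G are all available; A is listed earlier → A.
B and G are both available; B is listed earlier → B.
Next only G has its prerequisites met → G.
Next only E has its prerequisites met → E.

D C F A B G E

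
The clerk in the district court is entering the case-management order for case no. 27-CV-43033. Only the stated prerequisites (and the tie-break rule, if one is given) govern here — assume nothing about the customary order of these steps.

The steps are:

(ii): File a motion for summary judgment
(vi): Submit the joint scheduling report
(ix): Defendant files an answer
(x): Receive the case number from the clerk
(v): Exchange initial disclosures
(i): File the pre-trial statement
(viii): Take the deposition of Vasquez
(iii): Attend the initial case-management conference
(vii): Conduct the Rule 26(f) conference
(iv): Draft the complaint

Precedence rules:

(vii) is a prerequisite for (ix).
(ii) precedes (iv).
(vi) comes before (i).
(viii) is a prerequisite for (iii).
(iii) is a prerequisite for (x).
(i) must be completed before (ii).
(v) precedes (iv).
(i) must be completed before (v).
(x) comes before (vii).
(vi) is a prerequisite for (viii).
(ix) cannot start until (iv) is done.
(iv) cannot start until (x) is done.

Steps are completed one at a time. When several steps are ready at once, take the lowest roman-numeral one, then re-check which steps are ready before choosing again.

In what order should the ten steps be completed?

(vi) has no prerequisites → (vi) first.
Now (i) and (viii) have their prerequisites met. (i) has the earlier label, so (i) next.
(ii) and (v) now also ready, so the ready set is {(ii), (v), (viii)}; (ii) has the earlier label → (ii).
Ready: (v) and (viii). (v) has the earlier label → (v).
Next only (viii) has its prerequisites met → (viii).
Next only (iii) has its prerequisites met → (iii).
(x) is the only step now ready → (x).
(iv) and (vii) are both available; (iv) has the earlier label → (iv).
That leaves (vii) as the only ready step → (vii).
(ix) needed (iv) and (vii), now all done → (ix).

(vi) (i) (ii) (v) (viii) (iii) (x) (iv) (vii) (ix)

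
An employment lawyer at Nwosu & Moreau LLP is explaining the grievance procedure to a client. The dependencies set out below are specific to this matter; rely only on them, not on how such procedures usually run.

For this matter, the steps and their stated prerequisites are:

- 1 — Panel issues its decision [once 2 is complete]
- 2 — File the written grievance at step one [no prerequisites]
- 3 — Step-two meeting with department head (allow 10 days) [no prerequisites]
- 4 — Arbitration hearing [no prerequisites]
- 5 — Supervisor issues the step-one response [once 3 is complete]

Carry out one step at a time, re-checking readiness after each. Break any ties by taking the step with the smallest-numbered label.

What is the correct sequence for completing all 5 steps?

2 1 3 4 5

Nothing is required for 2, 3 and 4. 2 has the earlier label → 2 first.
1 now also ready, so the ready set is {1, 3, 4}; 1 has the earlier label → 1.
3 and 4 are both available; 3 has the earlier label → 3.
5 now also ready, so the ready set is {4, 5}; 4 has the earlier label → 4.
5 needed 3, now all done → 5.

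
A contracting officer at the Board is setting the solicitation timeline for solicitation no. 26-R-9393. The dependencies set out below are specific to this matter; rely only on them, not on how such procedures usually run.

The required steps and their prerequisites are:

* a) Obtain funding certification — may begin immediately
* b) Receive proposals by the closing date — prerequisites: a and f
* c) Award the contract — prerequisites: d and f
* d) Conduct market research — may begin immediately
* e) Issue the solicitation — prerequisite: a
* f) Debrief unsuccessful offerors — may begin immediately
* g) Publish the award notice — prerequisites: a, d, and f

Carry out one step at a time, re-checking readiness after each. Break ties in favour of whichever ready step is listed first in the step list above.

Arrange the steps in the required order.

a, d, e, f, b, c, g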